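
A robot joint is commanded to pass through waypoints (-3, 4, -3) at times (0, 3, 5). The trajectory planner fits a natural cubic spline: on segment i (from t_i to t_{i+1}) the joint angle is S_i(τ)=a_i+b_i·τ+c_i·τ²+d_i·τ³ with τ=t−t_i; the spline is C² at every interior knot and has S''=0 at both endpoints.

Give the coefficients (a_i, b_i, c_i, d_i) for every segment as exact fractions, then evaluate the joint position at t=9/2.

  seg 0: a=-3 b=49/12 c=0 d=-7/36
  seg 1: a=4 b=-7/6 c=-7/4 d=7/24
S(9/2) = -45/64

Δ: Δ0=7/3, Δ1=-7/2
row 1: diag=10, rhs=-35; c'=1/5, d'=-7/2
back: M1=-7/2
M: M0=0, M1=-7/2, M2=0
seg 0: a=-3, c=M0/2=0, d=(M1−M0)/(6·3)=-7/36, b=Δ0−h0·(2M0+M1)/6=49/12
seg 1: a=4, c=M1/2=-7/4, d=(M2−M1)/(6·2)=7/24, b=Δ1−h1·(2M1+M2)/6=-7/6
t_q=9/2 → seg 1, τ=3/2; S=4+-7/6·τ+-7/4·τ²+7/24·τ³=-45/64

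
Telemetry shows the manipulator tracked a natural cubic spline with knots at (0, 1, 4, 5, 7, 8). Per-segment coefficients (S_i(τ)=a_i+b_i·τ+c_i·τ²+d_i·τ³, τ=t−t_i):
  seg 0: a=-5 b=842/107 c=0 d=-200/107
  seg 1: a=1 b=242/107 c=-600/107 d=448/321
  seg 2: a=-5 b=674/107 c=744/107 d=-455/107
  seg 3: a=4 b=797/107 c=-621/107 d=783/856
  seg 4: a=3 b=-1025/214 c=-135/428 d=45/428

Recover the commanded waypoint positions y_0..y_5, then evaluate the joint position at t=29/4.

y_0 = S_0(0) = a_0 = -5
y_1 = S_1(0) = a_1 = 1
y_2 = S_2(0) = a_2 = -5
y_3 = S_3(0) = a_3 = 4
y_4 = S_4(0) = a_4 = 3
y_5 = S_4(1) = -2
t_q=29/4 is in segment 4 (τ=1/4); S_4(τ)=48881/27392

y_0=-5 y_1=1 y_2=-5 y_3=4 y_4=3 y_5=-2
S(29/4) = 48881/27392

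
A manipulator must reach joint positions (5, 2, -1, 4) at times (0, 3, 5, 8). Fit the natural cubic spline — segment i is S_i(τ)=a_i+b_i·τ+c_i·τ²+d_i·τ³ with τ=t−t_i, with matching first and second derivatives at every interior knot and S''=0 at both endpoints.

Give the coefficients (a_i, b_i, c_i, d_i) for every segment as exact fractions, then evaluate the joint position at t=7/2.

Δ: Δ0=-1, Δ1=-3/2, Δ2=5/3
row 1: diag=10, rhs=-3; c'=1/5, d'=-3/10
row 2: denom=10−2·1/5=48/5; d'=(19−2·-3/10)/(48/5)=49/24
back: M2=49/24
back: M1=-3/10−1/5·49/24=-17/24
M: M0=0, M1=-17/24, M2=49/24, M3=0
seg 0: a=5, c=M0/2=0, d=(M1−M0)/(6·3)=-17/432, b=Δ0−h0·(2M0+M1)/6=-31/48
seg 1: a=2, c=M1/2=-17/48, d=(M2−M1)/(6·2)=11/48, b=Δ1−h1·(2M1+M2)/6=-41/24
seg 2: a=-1, c=M2/2=49/48, d=(M3−M2)/(6·3)=-49/432, b=Δ2−h2·(2M2+M3)/6=-3/8
t_q=7/2 → seg 1, τ=1/2; S=2+-41/24·τ+-17/48·τ²+11/48·τ³=139/128

  seg 0: a=5 b=-31/48 c=0 d=-17/432
  seg 1: a=2 b=-41/24 c=-17/48 d=11/48
  seg 2: a=-1 b=-3/8 c=49/48 d=-49/432
S(7/2) = 139/128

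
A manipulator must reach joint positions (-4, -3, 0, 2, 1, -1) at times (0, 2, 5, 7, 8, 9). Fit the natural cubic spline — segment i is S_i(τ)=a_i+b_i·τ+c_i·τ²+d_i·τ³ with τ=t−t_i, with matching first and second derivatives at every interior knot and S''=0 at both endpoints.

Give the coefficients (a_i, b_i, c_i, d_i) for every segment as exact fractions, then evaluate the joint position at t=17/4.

  seg 0: a=-4 b=1673/3866 c=0 d=65/3866
  seg 1: a=-3 b=2453/3866 c=195/1933 d=27/3866
  seg 2: a=0 b=2761/1933 c=633/3866 d=-1461/7732
  seg 3: a=2 b=-356/1933 c=-1875/1933 d=298/1933
  seg 4: a=1 b=-3212/1933 c=-981/1933 d=327/1933
S(17/4) = -242997/247424

Δ: Δ0=1/2, Δ1=1, Δ2=1, Δ3=-1, Δ4=-2
row 1: diag=10, rhs=3; c'=3/10, d'=3/10
row 2: denom=10−3·3/10=91/10; d'=(0−3·3/10)/(91/10)=-9/91
row 3: denom=6−2·20/91=506/91; d'=(-12−2·-9/91)/(506/91)=-537/253
row 4: denom=4−1·91/506=1933/506; d'=(-6−1·-537/253)/(1933/506)=-1962/1933
back: M4=-1962/1933
back: M3=-537/253−91/506·-1962/1933=-3750/1933
back: M2=-9/91−20/91·-3750/1933=633/1933
back: M1=3/10−3/10·633/1933=390/1933
M: M0=0, M1=390/1933, M2=633/1933, M3=-3750/1933, M4=-1962/1933, M5=0
seg 0: a=-4, c=M0/2=0, d=(M1−M0)/(6·2)=65/3866, b=Δ0−h0·(2M0+M1)/6=1673/3866
seg 1: a=-3, c=M1/2=195/1933, d=(M2−M1)/(6·3)=27/3866, b=Δ1−h1·(2M1+M2)/6=2453/3866
seg 2: a=0, c=M2/2=633/3866, d=(M3−M2)/(6·2)=-1461/7732, b=Δ2−h2·(2M2+M3)/6=2761/1933
seg 3: a=2, c=M3/2=-1875/1933, d=(M4−M3)/(6·1)=298/1933, b=Δ3−h3·(2M3+M4)/6=-356/1933
seg 4: a=1, c=M4/2=-981/1933, d=(M5−M4)/(6·1)=327/1933, b=Δ4−h4·(2M4+M5)/6=-3212/1933
t_q=17/4 → seg 1, τ=9/4; S=-3+2453/3866·τ+195/1933·τ²+27/3866·τ³=-242997/247424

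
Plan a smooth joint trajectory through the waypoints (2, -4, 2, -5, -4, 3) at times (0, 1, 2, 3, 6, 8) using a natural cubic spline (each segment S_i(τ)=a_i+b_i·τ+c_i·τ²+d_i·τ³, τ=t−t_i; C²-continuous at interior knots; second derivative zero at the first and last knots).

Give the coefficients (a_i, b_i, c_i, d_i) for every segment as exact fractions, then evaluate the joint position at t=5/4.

Δ: Δ0=-6, Δ1=6, Δ2=-7, Δ3=1/3, Δ4=7/2
row 1: diag=4, rhs=72; c'=1/4, d'=18
row 2: denom=4−1·1/4=15/4; d'=(-78−1·18)/(15/4)=-128/5
row 3: denom=8−1·4/15=116/15; d'=(44−1·-128/5)/(116/15)=9
row 4: denom=10−3·45/116=1025/116; d'=(19−3·9)/(1025/116)=-928/1025
back: M4=-928/1025
back: M3=9−45/116·-928/1025=1917/205
back: M2=-128/5−4/15·1917/205=-28796/1025
back: M1=18−1/4·-28796/1025=25649/1025
M: M0=0, M1=25649/1025, M2=-28796/1025, M3=1917/205, M4=-928/1025, M5=0
seg 0: a=2, c=M0/2=0, d=(M1−M0)/(6·1)=25649/6150, b=Δ0−h0·(2M0+M1)/6=-62549/6150
seg 1: a=-4, c=M1/2=25649/2050, d=(M2−M1)/(6·1)=-10889/1230, b=Δ1−h1·(2M1+M2)/6=7199/3075
seg 2: a=2, c=M2/2=-14398/1025, d=(M3−M2)/(6·1)=38381/6150, b=Δ2−h2·(2M2+M3)/6=4957/6150
seg 3: a=-5, c=M3/2=1917/410, d=(M4−M3)/(6·3)=-10513/18450, b=Δ3−h3·(2M3+M4)/6=-26338/3075
seg 4: a=-4, c=M4/2=-464/1025, d=(M5−M4)/(6·2)=232/3075, b=Δ4−h4·(2M4+M5)/6=25237/6150
t_q=5/4 → seg 1, τ=1/4; S=-4+7199/3075·τ+25649/2050·τ²+-10889/1230·τ³=-363563/131200

  seg 0: a=2 b=-62549/6150 c=0 d=25649/6150
  seg 1: a=-4 b=7199/3075 c=25649/2050 d=-10889/1230
  seg 2: a=2 b=4957/6150 c=-14398/1025 d=38381/6150
  seg 3: a=-5 b=-26338/3075 c=1917/410 d=-10513/18450
  seg 4: a=-4 b=25237/6150 c=-464/1025 d=232/3075
S(5/4) = -363563/131200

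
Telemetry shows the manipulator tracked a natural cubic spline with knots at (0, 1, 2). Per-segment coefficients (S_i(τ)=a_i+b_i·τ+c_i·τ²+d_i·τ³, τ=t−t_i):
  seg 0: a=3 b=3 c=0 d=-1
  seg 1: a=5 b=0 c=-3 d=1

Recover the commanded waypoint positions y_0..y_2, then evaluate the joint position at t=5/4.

y_0=3 y_1=5 y_2=3
S(5/4) = 309/64

y_0 = S_0(0) = a_0 = 3
y_1 = S_1(0) = a_1 = 5
y_2 = S_1(1) = 3
t_q=5/4 is in segment 1 (τ=1/4); S_1(τ)=309/64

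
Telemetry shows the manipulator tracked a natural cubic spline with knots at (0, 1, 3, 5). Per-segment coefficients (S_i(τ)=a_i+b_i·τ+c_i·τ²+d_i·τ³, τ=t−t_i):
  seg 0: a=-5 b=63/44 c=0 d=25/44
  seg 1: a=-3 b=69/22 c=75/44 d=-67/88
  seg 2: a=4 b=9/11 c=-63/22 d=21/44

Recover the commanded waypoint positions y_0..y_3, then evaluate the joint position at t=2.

y_0=-5 y_1=-3 y_2=4 y_3=-2
S(2) = 95/88

y_0 = S_0(0) = a_0 = -5
y_1 = S_1(0) = a_1 = -3
y_2 = S_2(0) = a_2 = 4
y_3 = S_2(2) = -2
t_q=2 is in segment 1 (τ=1); S_1(τ)=95/88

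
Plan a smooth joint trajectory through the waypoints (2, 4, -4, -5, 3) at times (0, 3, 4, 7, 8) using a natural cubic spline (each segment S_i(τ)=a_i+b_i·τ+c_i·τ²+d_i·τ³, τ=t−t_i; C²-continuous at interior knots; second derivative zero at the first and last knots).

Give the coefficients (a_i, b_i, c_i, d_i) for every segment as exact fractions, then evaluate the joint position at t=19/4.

Δ: Δ0=2/3, Δ1=-8, Δ2=-1/3, Δ3=8
row 1: diag=8, rhs=-52; c'=1/8, d'=-13/2
row 2: denom=8−1·1/8=63/8; d'=(46−1·-13/2)/(63/8)=20/3
row 3: denom=8−3·8/21=48/7; d'=(50−3·20/3)/(48/7)=35/8
back: M3=35/8
back: M2=20/3−8/21·35/8=5
back: M1=-13/2−1/8·5=-57/8
M: M0=0, M1=-57/8, M2=5, M3=35/8, M4=0
seg 0: a=2, c=M0/2=0, d=(M1−M0)/(6·3)=-19/48, b=Δ0−h0·(2M0+M1)/6=203/48
seg 1: a=4, c=M1/2=-57/16, d=(M2−M1)/(6·1)=97/48, b=Δ1−h1·(2M1+M2)/6=-155/24
seg 2: a=-4, c=M2/2=5/2, d=(M3−M2)/(6·3)=-5/144, b=Δ2−h2·(2M2+M3)/6=-361/48
seg 3: a=-5, c=M3/2=35/16, d=(M4−M3)/(6·1)=-35/48, b=Δ3−h3·(2M3+M4)/6=157/24
t_q=19/4 → seg 2, τ=3/4; S=-4+-361/48·τ+5/2·τ²+-5/144·τ³=-8447/1024

  seg 0: a=2 b=203/48 c=0 d=-19/48
  seg 1: a=4 b=-155/24 c=-57/16 d=97/48
  seg 2: a=-4 b=-361/48 c=5/2 d=-5/144
  seg 3: a=-5 b=157/24 c=35/16 d=-35/48
S(19/4) = -8447/1024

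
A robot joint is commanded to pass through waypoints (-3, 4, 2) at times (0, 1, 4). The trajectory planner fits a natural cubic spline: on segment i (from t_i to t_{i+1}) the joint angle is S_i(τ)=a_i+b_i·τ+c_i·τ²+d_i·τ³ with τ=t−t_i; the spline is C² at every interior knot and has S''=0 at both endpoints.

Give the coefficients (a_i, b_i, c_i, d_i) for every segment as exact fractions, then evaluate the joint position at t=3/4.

Δ: Δ0=7, Δ1=-2/3
row 1: diag=8, rhs=-46; c'=3/8, d'=-23/4
back: M1=-23/4
M: M0=0, M1=-23/4, M2=0
seg 0: a=-3, c=M0/2=0, d=(M1−M0)/(6·1)=-23/24, b=Δ0−h0·(2M0+M1)/6=191/24
seg 1: a=4, c=M1/2=-23/8, d=(M2−M1)/(6·3)=23/72, b=Δ1−h1·(2M1+M2)/6=61/12
t_q=3/4 → seg 0, τ=3/4; S=-3+191/24·τ+0·τ²+-23/24·τ³=1313/512

  seg 0: a=-3 b=191/24 c=0 d=-23/24
  seg 1: a=4 b=61/12 c=-23/8 d=23/72
S(3/4) = 1313/512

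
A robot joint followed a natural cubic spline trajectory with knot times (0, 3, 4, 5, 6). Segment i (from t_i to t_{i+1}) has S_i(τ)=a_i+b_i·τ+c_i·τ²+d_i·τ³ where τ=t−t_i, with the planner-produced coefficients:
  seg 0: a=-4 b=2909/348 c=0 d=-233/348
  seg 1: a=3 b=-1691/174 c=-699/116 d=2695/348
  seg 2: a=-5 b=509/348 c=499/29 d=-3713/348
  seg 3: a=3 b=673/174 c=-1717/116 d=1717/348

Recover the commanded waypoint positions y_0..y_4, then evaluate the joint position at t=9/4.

y_0=-4 y_1=3 y_2=-5 y_3=3 y_4=-3
S(9/4) = 53317/7424

y_0 = S_0(0) = a_0 = -4
y_1 = S_1(0) = a_1 = 3
y_2 = S_2(0) = a_2 = -5
y_3 = S_3(0) = a_3 = 3
y_4 = S_3(1) = -3
t_q=9/4 is in segment 0 (τ=9/4); S_0(τ)=53317/7424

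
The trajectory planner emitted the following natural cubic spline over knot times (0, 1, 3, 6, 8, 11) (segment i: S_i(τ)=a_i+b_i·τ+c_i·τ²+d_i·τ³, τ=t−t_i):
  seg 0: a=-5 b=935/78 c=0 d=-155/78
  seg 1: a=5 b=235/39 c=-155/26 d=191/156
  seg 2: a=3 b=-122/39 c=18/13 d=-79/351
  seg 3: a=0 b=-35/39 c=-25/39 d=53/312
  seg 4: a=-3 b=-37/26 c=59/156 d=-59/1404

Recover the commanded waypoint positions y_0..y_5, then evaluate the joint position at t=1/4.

y_0=-5 y_1=5 y_2=3 y_3=0 y_4=-3 y_5=-5
S(1/4) = -3385/1664

y_0 = S_0(0) = a_0 = -5
y_1 = S_1(0) = a_1 = 5
y_2 = S_2(0) = a_2 = 3
y_3 = S_3(0) = a_3 = 0
y_4 = S_4(0) = a_4 = -3
y_5 = S_4(3) = -5
t_q=1/4 is in segment 0 (τ=1/4); S_0(τ)=-3385/1664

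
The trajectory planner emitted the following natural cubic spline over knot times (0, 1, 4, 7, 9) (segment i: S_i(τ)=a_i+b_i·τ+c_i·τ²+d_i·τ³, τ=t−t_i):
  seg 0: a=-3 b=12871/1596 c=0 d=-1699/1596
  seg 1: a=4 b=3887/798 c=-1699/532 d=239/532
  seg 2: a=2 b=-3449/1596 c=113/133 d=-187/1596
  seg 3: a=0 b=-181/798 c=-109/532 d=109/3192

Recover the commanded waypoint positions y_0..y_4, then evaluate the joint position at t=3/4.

y_0 = S_0(0) = a_0 = -3
y_1 = S_1(0) = a_1 = 4
y_2 = S_2(0) = a_2 = 2
y_3 = S_3(0) = a_3 = 0
y_4 = S_3(2) = -1
t_q=3/4 is in segment 0 (τ=3/4); S_0(τ)=12643/4864

y_0=-3 y_1=4 y_2=2 y_3=0 y_4=-1
S(3/4) = 12643/4864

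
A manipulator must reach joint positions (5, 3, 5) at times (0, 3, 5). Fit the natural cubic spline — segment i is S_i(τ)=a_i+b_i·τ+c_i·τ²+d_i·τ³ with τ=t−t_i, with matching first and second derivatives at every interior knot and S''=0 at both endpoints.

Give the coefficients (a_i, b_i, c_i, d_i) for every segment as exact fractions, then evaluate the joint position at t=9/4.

Δ: Δ0=-2/3, Δ1=1
row 1: diag=10, rhs=10; c'=1/5, d'=1
back: M1=1
M: M0=0, M1=1, M2=0
seg 0: a=5, c=M0/2=0, d=(M1−M0)/(6·3)=1/18, b=Δ0−h0·(2M0+M1)/6=-7/6
seg 1: a=3, c=M1/2=1/2, d=(M2−M1)/(6·2)=-1/12, b=Δ1−h1·(2M1+M2)/6=1/3
t_q=9/4 → seg 0, τ=9/4; S=5+-7/6·τ+0·τ²+1/18·τ³=385/128

  seg 0: a=5 b=-7/6 c=0 d=1/18
  seg 1: a=3 b=1/3 c=1/2 d=-1/12
S(9/4) = 385/128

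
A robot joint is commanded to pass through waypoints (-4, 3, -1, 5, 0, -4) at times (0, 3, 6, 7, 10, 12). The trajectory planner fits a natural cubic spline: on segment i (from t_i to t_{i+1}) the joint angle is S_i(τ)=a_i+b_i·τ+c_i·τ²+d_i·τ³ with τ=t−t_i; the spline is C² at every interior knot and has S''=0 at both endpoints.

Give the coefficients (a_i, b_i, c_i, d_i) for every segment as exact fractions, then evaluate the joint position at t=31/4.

  seg 0: a=-4 b=8546/2019 c=0 d=-3835/18171
  seg 1: a=3 b=-2959/2019 c=-3835/2019 d=436/673
  seg 2: a=-1 b=9347/2019 c=7937/2019 d=-5170/2019
  seg 3: a=5 b=3237/673 c=-7573/2019 d=9643/18171
  seg 4: a=0 b=-2266/673 c=690/673 d=-115/673
S(31/4) = 289503/43072

Δ: Δ0=7/3, Δ1=-4/3, Δ2=6, Δ3=-5/3, Δ4=-2
row 1: diag=12, rhs=-22; c'=1/4, d'=-11/6
row 2: denom=8−3·1/4=29/4; d'=(44−3·-11/6)/(29/4)=198/29
row 3: denom=8−1·4/29=228/29; d'=(-46−1·198/29)/(228/29)=-383/57
row 4: denom=10−3·29/76=673/76; d'=(-2−3·-383/57)/(673/76)=1380/673
back: M4=1380/673
back: M3=-383/57−29/76·1380/673=-15146/2019
back: M2=198/29−4/29·-15146/2019=15874/2019
back: M1=-11/6−1/4·15874/2019=-7670/2019
M: M0=0, M1=-7670/2019, M2=15874/2019, M3=-15146/2019, M4=1380/673, M5=0
seg 0: a=-4, c=M0/2=0, d=(M1−M0)/(6·3)=-3835/18171, b=Δ0−h0·(2M0+M1)/6=8546/2019
seg 1: a=3, c=M1/2=-3835/2019, d=(M2−M1)/(6·3)=436/673, b=Δ1−h1·(2M1+M2)/6=-2959/2019
seg 2: a=-1, c=M2/2=7937/2019, d=(M3−M2)/(6·1)=-5170/2019, b=Δ2−h2·(2M2+M3)/6=9347/2019
seg 3: a=5, c=M3/2=-7573/2019, d=(M4−M3)/(6·3)=9643/18171, b=Δ3−h3·(2M3+M4)/6=3237/673
seg 4: a=0, c=M4/2=690/673, d=(M5−M4)/(6·2)=-115/673, b=Δ4−h4·(2M4+M5)/6=-2266/673
t_q=31/4 → seg 3, τ=3/4; S=5+3237/673·τ+-7573/2019·τ²+9643/18171·τ³=289503/43072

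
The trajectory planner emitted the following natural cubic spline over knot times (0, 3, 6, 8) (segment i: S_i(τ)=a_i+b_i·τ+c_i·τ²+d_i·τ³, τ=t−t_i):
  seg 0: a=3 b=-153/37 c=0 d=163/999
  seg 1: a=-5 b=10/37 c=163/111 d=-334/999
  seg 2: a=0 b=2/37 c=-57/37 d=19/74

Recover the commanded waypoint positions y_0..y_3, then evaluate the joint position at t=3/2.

y_0=3 y_1=-5 y_2=0 y_3=-4
S(3/2) = -785/296

y_0 = S_0(0) = a_0 = 3
y_1 = S_1(0) = a_1 = -5
y_2 = S_2(0) = a_2 = 0
y_3 = S_2(2) = -4
t_q=3/2 is in segment 0 (τ=3/2); S_0(τ)=-785/296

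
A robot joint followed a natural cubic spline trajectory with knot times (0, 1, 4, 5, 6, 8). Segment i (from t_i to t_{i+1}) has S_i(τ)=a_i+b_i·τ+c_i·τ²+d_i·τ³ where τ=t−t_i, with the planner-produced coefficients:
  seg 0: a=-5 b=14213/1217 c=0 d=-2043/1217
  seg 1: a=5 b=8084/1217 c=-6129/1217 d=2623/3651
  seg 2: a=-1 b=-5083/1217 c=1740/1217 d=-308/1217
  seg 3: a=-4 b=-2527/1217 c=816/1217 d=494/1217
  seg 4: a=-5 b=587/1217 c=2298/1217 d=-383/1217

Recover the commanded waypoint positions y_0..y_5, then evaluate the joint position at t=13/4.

y_0 = S_0(0) = a_0 = -5
y_1 = S_1(0) = a_1 = 5
y_2 = S_2(0) = a_2 = -1
y_3 = S_3(0) = a_3 = -4
y_4 = S_4(0) = a_4 = -5
y_5 = S_4(2) = 1
t_q=13/4 is in segment 1 (τ=9/4); S_1(τ)=205129/77888

y_0=-5 y_1=5 y_2=-1 y_3=-4 y_4=-5 y_5=1
S(13/4) = 205129/77888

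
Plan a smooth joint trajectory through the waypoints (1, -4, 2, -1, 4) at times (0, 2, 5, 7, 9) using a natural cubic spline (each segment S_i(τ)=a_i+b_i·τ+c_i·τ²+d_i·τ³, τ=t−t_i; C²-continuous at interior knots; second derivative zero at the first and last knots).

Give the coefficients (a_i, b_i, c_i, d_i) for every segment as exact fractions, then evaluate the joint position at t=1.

Δ: Δ0=-5/2, Δ1=2, Δ2=-3/2, Δ3=5/2
row 1: diag=10, rhs=27; c'=3/10, d'=27/10
row 2: denom=10−3·3/10=91/10; d'=(-21−3·27/10)/(91/10)=-291/91
row 3: denom=8−2·20/91=688/91; d'=(24−2·-291/91)/(688/91)=1383/344
back: M3=1383/344
back: M2=-291/91−20/91·1383/344=-351/86
back: M1=27/10−3/10·-351/86=675/172
M: M0=0, M1=675/172, M2=-351/86, M3=1383/344, M4=0
seg 0: a=1, c=M0/2=0, d=(M1−M0)/(6·2)=225/688, b=Δ0−h0·(2M0+M1)/6=-655/172
seg 1: a=-4, c=M1/2=675/344, d=(M2−M1)/(6·3)=-153/344, b=Δ1−h1·(2M1+M2)/6=5/43
seg 2: a=2, c=M2/2=-351/172, d=(M3−M2)/(6·2)=929/1376, b=Δ2−h2·(2M2+M3)/6=-41/344
seg 3: a=-1, c=M3/2=1383/688, d=(M4−M3)/(6·2)=-461/1376, b=Δ3−h3·(2M3+M4)/6=-31/172
t_q=1 → seg 0, τ=1; S=1+-655/172·τ+0·τ²+225/688·τ³=-1707/688

  seg 0: a=1 b=-655/172 c=0 d=225/688
  seg 1: a=-4 b=5/43 c=675/344 d=-153/344
  seg 2: a=2 b=-41/344 c=-351/172 d=929/1376
  seg 3: a=-1 b=-31/172 c=1383/688 d=-461/1376
S(1) = -1707/688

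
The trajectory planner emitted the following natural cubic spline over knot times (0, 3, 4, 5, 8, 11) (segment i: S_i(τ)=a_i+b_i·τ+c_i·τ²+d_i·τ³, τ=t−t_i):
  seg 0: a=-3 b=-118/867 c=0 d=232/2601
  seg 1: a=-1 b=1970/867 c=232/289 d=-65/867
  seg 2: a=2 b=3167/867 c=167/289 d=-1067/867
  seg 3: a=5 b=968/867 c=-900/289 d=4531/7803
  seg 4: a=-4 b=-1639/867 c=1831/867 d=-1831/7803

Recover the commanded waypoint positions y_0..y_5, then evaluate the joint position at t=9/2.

y_0 = S_0(0) = a_0 = -3
y_1 = S_1(0) = a_1 = -1
y_2 = S_2(0) = a_2 = 2
y_3 = S_3(0) = a_3 = 5
y_4 = S_4(0) = a_4 = -4
y_5 = S_4(3) = 3
t_q=9/2 is in segment 2 (τ=1/2); S_2(τ)=8825/2312

y_0=-3 y_1=-1 y_2=2 y_3=5 y_4=-4 y_5=3
S(9/2) = 8825/2312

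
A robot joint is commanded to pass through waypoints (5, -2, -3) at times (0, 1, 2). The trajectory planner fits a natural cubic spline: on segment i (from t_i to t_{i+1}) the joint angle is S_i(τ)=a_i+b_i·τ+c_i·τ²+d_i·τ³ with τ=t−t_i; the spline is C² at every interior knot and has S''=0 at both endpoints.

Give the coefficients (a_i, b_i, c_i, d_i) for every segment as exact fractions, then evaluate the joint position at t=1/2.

Δ: Δ0=-7, Δ1=-1
row 1: diag=4, rhs=36; c'=1/4, d'=9
back: M1=9
M: M0=0, M1=9, M2=0
seg 0: a=5, c=M0/2=0, d=(M1−M0)/(6·1)=3/2, b=Δ0−h0·(2M0+M1)/6=-17/2
seg 1: a=-2, c=M1/2=9/2, d=(M2−M1)/(6·1)=-3/2, b=Δ1−h1·(2M1+M2)/6=-4
t_q=1/2 → seg 0, τ=1/2; S=5+-17/2·τ+0·τ²+3/2·τ³=15/16

  seg 0: a=5 b=-17/2 c=0 d=3/2
  seg 1: a=-2 b=-4 c=9/2 d=-3/2
S(1/2) = 15/16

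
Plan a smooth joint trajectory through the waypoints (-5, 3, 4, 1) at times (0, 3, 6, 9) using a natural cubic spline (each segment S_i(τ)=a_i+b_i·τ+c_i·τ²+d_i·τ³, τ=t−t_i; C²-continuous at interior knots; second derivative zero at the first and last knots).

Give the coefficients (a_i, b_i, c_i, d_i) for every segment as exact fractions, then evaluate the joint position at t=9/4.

Δ: Δ0=8/3, Δ1=1/3, Δ2=-1
row 1: diag=12, rhs=-14; c'=1/4, d'=-7/6
row 2: denom=12−3·1/4=45/4; d'=(-8−3·-7/6)/(45/4)=-2/5
back: M2=-2/5
back: M1=-7/6−1/4·-2/5=-16/15
M: M0=0, M1=-16/15, M2=-2/5, M3=0
seg 0: a=-5, c=M0/2=0, d=(M1−M0)/(6·3)=-8/135, b=Δ0−h0·(2M0+M1)/6=16/5
seg 1: a=3, c=M1/2=-8/15, d=(M2−M1)/(6·3)=1/27, b=Δ1−h1·(2M1+M2)/6=8/5
seg 2: a=4, c=M2/2=-1/5, d=(M3−M2)/(6·3)=1/45, b=Δ2−h2·(2M2+M3)/6=-3/5
t_q=9/4 → seg 0, τ=9/4; S=-5+16/5·τ+0·τ²+-8/135·τ³=61/40

  seg 0: a=-5 b=16/5 c=0 d=-8/135
  seg 1: a=3 b=8/5 c=-8/15 d=1/27
  seg 2: a=4 b=-3/5 c=-1/5 d=1/45
S(9/4) = 61/40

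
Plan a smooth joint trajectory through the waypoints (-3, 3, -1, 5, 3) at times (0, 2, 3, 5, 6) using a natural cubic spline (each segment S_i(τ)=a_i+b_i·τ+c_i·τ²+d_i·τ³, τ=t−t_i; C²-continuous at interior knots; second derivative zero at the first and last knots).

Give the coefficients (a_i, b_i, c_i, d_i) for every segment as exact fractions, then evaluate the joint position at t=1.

Δ: Δ0=3, Δ1=-4, Δ2=3, Δ3=-2
row 1: diag=6, rhs=-42; c'=1/6, d'=-7
row 2: denom=6−1·1/6=35/6; d'=(42−1·-7)/(35/6)=42/5
row 3: denom=6−2·12/35=186/35; d'=(-30−2·42/5)/(186/35)=-273/31
back: M3=-273/31
back: M2=42/5−12/35·-273/31=354/31
back: M1=-7−1/6·354/31=-276/31
M: M0=0, M1=-276/31, M2=354/31, M3=-273/31, M4=0
seg 0: a=-3, c=M0/2=0, d=(M1−M0)/(6·2)=-23/31, b=Δ0−h0·(2M0+M1)/6=185/31
seg 1: a=3, c=M1/2=-138/31, d=(M2−M1)/(6·1)=105/31, b=Δ1−h1·(2M1+M2)/6=-91/31
seg 2: a=-1, c=M2/2=177/31, d=(M3−M2)/(6·2)=-209/124, b=Δ2−h2·(2M2+M3)/6=-52/31
seg 3: a=5, c=M3/2=-273/62, d=(M4−M3)/(6·1)=91/62, b=Δ3−h3·(2M3+M4)/6=29/31
t_q=1 → seg 0, τ=1; S=-3+185/31·τ+0·τ²+-23/31·τ³=69/31

  seg 0: a=-3 b=185/31 c=0 d=-23/31
  seg 1: a=3 b=-91/31 c=-138/31 d=105/31
  seg 2: a=-1 b=-52/31 c=177/31 d=-209/124
  seg 3: a=5 b=29/31 c=-273/62 d=91/62
S(1) = 69/31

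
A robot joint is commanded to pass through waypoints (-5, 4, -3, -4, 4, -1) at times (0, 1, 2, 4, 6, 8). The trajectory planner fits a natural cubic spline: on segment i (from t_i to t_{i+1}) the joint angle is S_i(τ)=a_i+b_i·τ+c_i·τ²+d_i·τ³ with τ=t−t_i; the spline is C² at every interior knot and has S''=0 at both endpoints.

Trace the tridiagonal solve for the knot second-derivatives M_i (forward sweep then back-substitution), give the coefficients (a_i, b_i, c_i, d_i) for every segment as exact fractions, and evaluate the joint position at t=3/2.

  seg 0: a=-5 b=4202/313 c=0 d=-1385/313
  seg 1: a=4 b=47/313 c=-4155/313 d=1917/313
  seg 2: a=-3 b=-2512/313 c=1596/313 d=-1673/2504
  seg 3: a=-4 b=2725/626 c=1365/1252 d=-793/1252
  seg 4: a=4 b=697/626 c=-3393/1252 d=1131/2504
S(3/2) = 3811/2504

Δ: Δ0=9, Δ1=-7, Δ2=-1/2, Δ3=4, Δ4=-5/2
row 1: diag=4, rhs=-96; c'=1/4, d'=-24
row 2: denom=6−1·1/4=23/4; d'=(39−1·-24)/(23/4)=252/23
row 3: denom=8−2·8/23=168/23; d'=(27−2·252/23)/(168/23)=39/56
row 4: denom=8−2·23/84=313/42; d'=(-39−2·39/56)/(313/42)=-3393/626
back: M4=-3393/626
back: M3=39/56−23/84·-3393/626=1365/626
back: M2=252/23−8/23·1365/626=3192/313
back: M1=-24−1/4·3192/313=-8310/313
M: M0=0, M1=-8310/313, M2=3192/313, M3=1365/626, M4=-3393/626, M5=0
seg 0: a=-5, c=M0/2=0, d=(M1−M0)/(6·1)=-1385/313, b=Δ0−h0·(2M0+M1)/6=4202/313
seg 1: a=4, c=M1/2=-4155/313, d=(M2−M1)/(6·1)=1917/313, b=Δ1−h1·(2M1+M2)/6=47/313
seg 2: a=-3, c=M2/2=1596/313, d=(M3−M2)/(6·2)=-1673/2504, b=Δ2−h2·(2M2+M3)/6=-2512/313
seg 3: a=-4, c=M3/2=1365/1252, d=(M4−M3)/(6·2)=-793/1252, b=Δ3−h3·(2M3+M4)/6=2725/626
seg 4: a=4, c=M4/2=-3393/1252, d=(M5−M4)/(6·2)=1131/2504, b=Δ4−h4·(2M4+M5)/6=697/626
t_q=3/2 → seg 1, τ=1/2; S=4+47/313·τ+-4155/313·τ²+1917/313·τ³=3811/2504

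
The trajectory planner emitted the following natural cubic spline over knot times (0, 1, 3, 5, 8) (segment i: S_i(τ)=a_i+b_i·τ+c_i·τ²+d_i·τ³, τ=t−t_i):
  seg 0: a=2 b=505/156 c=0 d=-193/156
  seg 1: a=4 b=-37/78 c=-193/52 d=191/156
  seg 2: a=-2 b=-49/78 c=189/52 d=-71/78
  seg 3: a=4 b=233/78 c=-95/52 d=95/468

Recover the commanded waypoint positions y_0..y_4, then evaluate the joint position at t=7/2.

y_0=2 y_1=4 y_2=-2 y_3=4 y_4=2
S(7/2) = -79/52

y_0 = S_0(0) = a_0 = 2
y_1 = S_1(0) = a_1 = 4
y_2 = S_2(0) = a_2 = -2
y_3 = S_3(0) = a_3 = 4
y_4 = S_3(3) = 2
t_q=7/2 is in segment 2 (τ=1/2); S_2(τ)=-79/52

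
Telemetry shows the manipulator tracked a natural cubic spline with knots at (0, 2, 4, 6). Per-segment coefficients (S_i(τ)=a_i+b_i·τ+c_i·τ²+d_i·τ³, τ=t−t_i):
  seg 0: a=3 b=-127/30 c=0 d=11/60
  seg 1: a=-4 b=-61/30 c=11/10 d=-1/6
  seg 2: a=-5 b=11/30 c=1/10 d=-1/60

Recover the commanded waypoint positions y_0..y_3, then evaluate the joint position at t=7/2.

y_0 = S_0(0) = a_0 = 3
y_1 = S_1(0) = a_1 = -4
y_2 = S_2(0) = a_2 = -5
y_3 = S_2(2) = -4
t_q=7/2 is in segment 1 (τ=3/2); S_1(τ)=-411/80

y_0=3 y_1=-4 y_2=-5 y_3=-4
S(7/2) = -411/80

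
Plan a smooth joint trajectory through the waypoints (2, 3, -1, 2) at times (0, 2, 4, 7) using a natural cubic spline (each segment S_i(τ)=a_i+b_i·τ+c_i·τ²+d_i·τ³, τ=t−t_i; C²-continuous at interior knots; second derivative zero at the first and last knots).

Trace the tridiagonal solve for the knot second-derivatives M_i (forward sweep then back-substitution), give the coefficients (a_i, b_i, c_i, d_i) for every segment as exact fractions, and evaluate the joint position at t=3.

  seg 0: a=2 b=25/19 c=0 d=-31/152
  seg 1: a=3 b=-43/38 c=-93/76 d=15/38
  seg 2: a=-1 b=-49/38 c=87/76 d=-29/228
S(3) = 79/76

Δ: Δ0=1/2, Δ1=-2, Δ2=1
row 1: diag=8, rhs=-15; c'=1/4, d'=-15/8
row 2: denom=10−2·1/4=19/2; d'=(18−2·-15/8)/(19/2)=87/38
back: M2=87/38
back: M1=-15/8−1/4·87/38=-93/38
M: M0=0, M1=-93/38, M2=87/38, M3=0
seg 0: a=2, c=M0/2=0, d=(M1−M0)/(6·2)=-31/152, b=Δ0−h0·(2M0+M1)/6=25/19
seg 1: a=3, c=M1/2=-93/76, d=(M2−M1)/(6·2)=15/38, b=Δ1−h1·(2M1+M2)/6=-43/38
seg 2: a=-1, c=M2/2=87/76, d=(M3−M2)/(6·3)=-29/228, b=Δ2−h2·(2M2+M3)/6=-49/38
t_q=3 → seg 1, τ=1; S=3+-43/38·τ+-93/76·τ²+15/38·τ³=79/76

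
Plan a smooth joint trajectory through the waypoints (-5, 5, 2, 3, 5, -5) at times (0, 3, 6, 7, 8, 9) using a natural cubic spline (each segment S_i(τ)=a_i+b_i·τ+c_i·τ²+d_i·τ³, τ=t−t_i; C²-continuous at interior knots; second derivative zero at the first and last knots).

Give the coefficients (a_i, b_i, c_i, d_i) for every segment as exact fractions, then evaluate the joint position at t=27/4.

Δ: Δ0=10/3, Δ1=-1, Δ2=1, Δ3=2, Δ4=-10
row 1: diag=12, rhs=-26; c'=1/4, d'=-13/6
row 2: denom=8−3·1/4=29/4; d'=(12−3·-13/6)/(29/4)=74/29
row 3: denom=4−1·4/29=112/29; d'=(6−1·74/29)/(112/29)=25/28
row 4: denom=4−1·29/112=419/112; d'=(-72−1·25/28)/(419/112)=-8164/419
back: M4=-8164/419
back: M3=25/28−29/112·-8164/419=2488/419
back: M2=74/29−4/29·2488/419=726/419
back: M1=-13/6−1/4·726/419=-3268/1257
M: M0=0, M1=-3268/1257, M2=726/419, M3=2488/419, M4=-8164/419, M5=0
seg 0: a=-5, c=M0/2=0, d=(M1−M0)/(6·3)=-1634/11313, b=Δ0−h0·(2M0+M1)/6=5824/1257
seg 1: a=5, c=M1/2=-1634/1257, d=(M2−M1)/(6·3)=2723/11313, b=Δ1−h1·(2M1+M2)/6=922/1257
seg 2: a=2, c=M2/2=363/419, d=(M3−M2)/(6·1)=881/1257, b=Δ2−h2·(2M2+M3)/6=-713/1257
seg 3: a=3, c=M3/2=1244/419, d=(M4−M3)/(6·1)=-5326/1257, b=Δ3−h3·(2M3+M4)/6=4108/1257
seg 4: a=5, c=M4/2=-4082/419, d=(M5−M4)/(6·1)=4082/1257, b=Δ4−h4·(2M4+M5)/6=-4406/1257
t_q=27/4 → seg 2, τ=3/4; S=2+-713/1257·τ+363/419·τ²+881/1257·τ³=63221/26816

  seg 0: a=-5 b=5824/1257 c=0 d=-1634/11313
  seg 1: a=5 b=922/1257 c=-1634/1257 d=2723/11313
  seg 2: a=2 b=-713/1257 c=363/419 d=881/1257
  seg 3: a=3 b=4108/1257 c=1244/419 d=-5326/1257
  seg 4: a=5 b=-4406/1257 c=-4082/419 d=4082/1257
S(27/4) = 63221/26816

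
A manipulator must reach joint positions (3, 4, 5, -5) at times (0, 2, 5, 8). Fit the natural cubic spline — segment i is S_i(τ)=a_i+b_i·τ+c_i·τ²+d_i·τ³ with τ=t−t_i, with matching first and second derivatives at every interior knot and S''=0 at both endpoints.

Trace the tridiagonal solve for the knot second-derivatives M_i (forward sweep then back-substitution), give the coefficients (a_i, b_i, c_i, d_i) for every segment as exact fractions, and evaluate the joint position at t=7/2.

  seg 0: a=3 b=25/74 c=0 d=3/74
  seg 1: a=4 b=61/74 c=9/37 d=-271/1998
  seg 2: a=5 b=-51/37 c=-217/222 d=217/1998
S(7/2) = 3153/592

Δ: Δ0=1/2, Δ1=1/3, Δ2=-10/3
row 1: diag=10, rhs=-1; c'=3/10, d'=-1/10
row 2: denom=12−3·3/10=111/10; d'=(-22−3·-1/10)/(111/10)=-217/111
back: M2=-217/111
back: M1=-1/10−3/10·-217/111=18/37
M: M0=0, M1=18/37, M2=-217/111, M3=0
seg 0: a=3, c=M0/2=0, d=(M1−M0)/(6·2)=3/74, b=Δ0−h0·(2M0+M1)/6=25/74
seg 1: a=4, c=M1/2=9/37, d=(M2−M1)/(6·3)=-271/1998, b=Δ1−h1·(2M1+M2)/6=61/74
seg 2: a=5, c=M2/2=-217/222, d=(M3−M2)/(6·3)=217/1998, b=Δ2−h2·(2M2+M3)/6=-51/37
t_q=7/2 → seg 1, τ=3/2; S=4+61/74·τ+9/37·τ²+-271/1998·τ³=3153/592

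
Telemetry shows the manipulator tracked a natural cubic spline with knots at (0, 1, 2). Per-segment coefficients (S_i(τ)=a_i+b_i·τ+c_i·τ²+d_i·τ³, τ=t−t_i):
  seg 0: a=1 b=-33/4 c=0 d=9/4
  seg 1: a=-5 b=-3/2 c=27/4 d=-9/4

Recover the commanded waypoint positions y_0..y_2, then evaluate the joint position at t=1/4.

y_0=1 y_1=-5 y_2=-2
S(1/4) = -263/256

y_0 = S_0(0) = a_0 = 1
y_1 = S_1(0) = a_1 = -5
y_2 = S_1(1) = -2
t_q=1/4 is in segment 0 (τ=1/4); S_0(τ)=-263/256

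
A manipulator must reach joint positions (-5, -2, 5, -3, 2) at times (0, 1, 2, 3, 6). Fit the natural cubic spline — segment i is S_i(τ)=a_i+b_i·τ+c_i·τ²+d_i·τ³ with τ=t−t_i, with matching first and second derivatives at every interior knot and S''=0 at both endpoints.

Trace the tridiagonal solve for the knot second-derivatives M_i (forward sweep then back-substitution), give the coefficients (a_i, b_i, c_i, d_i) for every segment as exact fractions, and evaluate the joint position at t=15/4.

Δ: Δ0=3, Δ1=7, Δ2=-8, Δ3=5/3
row 1: diag=4, rhs=24; c'=1/4, d'=6
row 2: denom=4−1·1/4=15/4; d'=(-90−1·6)/(15/4)=-128/5
row 3: denom=8−1·4/15=116/15; d'=(58−1·-128/5)/(116/15)=627/58
back: M3=627/58
back: M2=-128/5−4/15·627/58=-826/29
back: M1=6−1/4·-826/29=761/58
M: M0=0, M1=761/58, M2=-826/29, M3=627/58, M4=0
seg 0: a=-5, c=M0/2=0, d=(M1−M0)/(6·1)=761/348, b=Δ0−h0·(2M0+M1)/6=283/348
seg 1: a=-2, c=M1/2=761/116, d=(M2−M1)/(6·1)=-2413/348, b=Δ1−h1·(2M1+M2)/6=1283/174
seg 2: a=5, c=M2/2=-413/29, d=(M3−M2)/(6·1)=2279/348, b=Δ2−h2·(2M2+M3)/6=-107/348
seg 3: a=-3, c=M3/2=627/116, d=(M4−M3)/(6·3)=-209/348, b=Δ3−h3·(2M3+M4)/6=-1591/174
t_q=15/4 → seg 3, τ=3/4; S=-3+-1591/174·τ+627/116·τ²+-209/348·τ³=-52493/7424

  seg 0: a=-5 b=283/348 c=0 d=761/348
  seg 1: a=-2 b=1283/174 c=761/116 d=-2413/348
  seg 2: a=5 b=-107/348 c=-413/29 d=2279/348
  seg 3: a=-3 b=-1591/174 c=627/116 d=-209/348
S(15/4) = -52493/7424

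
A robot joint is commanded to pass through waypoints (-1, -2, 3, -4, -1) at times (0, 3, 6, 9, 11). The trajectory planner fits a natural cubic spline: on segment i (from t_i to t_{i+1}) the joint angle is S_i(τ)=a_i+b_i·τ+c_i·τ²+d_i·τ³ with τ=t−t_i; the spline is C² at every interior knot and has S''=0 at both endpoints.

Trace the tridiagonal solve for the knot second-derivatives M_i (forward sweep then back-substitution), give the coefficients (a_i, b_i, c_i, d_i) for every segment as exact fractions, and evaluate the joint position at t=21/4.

  seg 0: a=-1 b=-343/276 c=0 d=251/2484
  seg 1: a=-2 b=205/138 c=251/276 d=-703/2484
  seg 2: a=3 b=-193/276 c=-113/69 d=905/2484
  seg 3: a=-4 b=-95/138 c=151/92 d=-151/552
S(21/4) = 697/256

Δ: Δ0=-1/3, Δ1=5/3, Δ2=-7/3, Δ3=3/2
row 1: diag=12, rhs=12; c'=1/4, d'=1
row 2: denom=12−3·1/4=45/4; d'=(-24−3·1)/(45/4)=-12/5
row 3: denom=10−3·4/15=46/5; d'=(23−3·-12/5)/(46/5)=151/46
back: M3=151/46
back: M2=-12/5−4/15·151/46=-226/69
back: M1=1−1/4·-226/69=251/138
M: M0=0, M1=251/138, M2=-226/69, M3=151/46, M4=0
seg 0: a=-1, c=M0/2=0, d=(M1−M0)/(6·3)=251/2484, b=Δ0−h0·(2M0+M1)/6=-343/276
seg 1: a=-2, c=M1/2=251/276, d=(M2−M1)/(6·3)=-703/2484, b=Δ1−h1·(2M1+M2)/6=205/138
seg 2: a=3, c=M2/2=-113/69, d=(M3−M2)/(6·3)=905/2484, b=Δ2−h2·(2M2+M3)/6=-193/276
seg 3: a=-4, c=M3/2=151/92, d=(M4−M3)/(6·2)=-151/552, b=Δ3−h3·(2M3+M4)/6=-95/138
t_q=21/4 → seg 1, τ=9/4; S=-2+205/138·τ+251/276·τ²+-703/2484·τ³=697/256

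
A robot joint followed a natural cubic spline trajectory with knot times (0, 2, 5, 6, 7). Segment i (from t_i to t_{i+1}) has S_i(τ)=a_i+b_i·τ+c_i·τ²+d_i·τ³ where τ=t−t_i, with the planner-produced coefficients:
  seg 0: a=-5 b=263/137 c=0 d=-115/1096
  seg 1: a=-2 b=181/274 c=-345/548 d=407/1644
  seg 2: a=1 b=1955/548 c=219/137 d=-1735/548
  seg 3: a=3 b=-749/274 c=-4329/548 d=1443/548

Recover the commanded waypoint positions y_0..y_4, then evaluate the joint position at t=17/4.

y_0 = S_0(0) = a_0 = -5
y_1 = S_1(0) = a_1 = -2
y_2 = S_2(0) = a_2 = 1
y_3 = S_3(0) = a_3 = 3
y_4 = S_3(1) = -5
t_q=17/4 is in segment 1 (τ=9/4); S_1(τ)=-30895/35072

y_0=-5 y_1=-2 y_2=1 y_3=3 y_4=-5
S(17/4) = -30895/35072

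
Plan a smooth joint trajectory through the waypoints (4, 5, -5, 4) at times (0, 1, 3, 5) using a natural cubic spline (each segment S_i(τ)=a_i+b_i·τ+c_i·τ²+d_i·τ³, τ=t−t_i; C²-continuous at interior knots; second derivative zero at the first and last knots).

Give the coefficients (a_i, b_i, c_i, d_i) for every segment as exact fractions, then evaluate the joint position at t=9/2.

Δ: Δ0=1, Δ1=-5, Δ2=9/2
row 1: diag=6, rhs=-36; c'=1/3, d'=-6
row 2: denom=8−2·1/3=22/3; d'=(57−2·-6)/(22/3)=207/22
back: M2=207/22
back: M1=-6−1/3·207/22=-201/22
M: M0=0, M1=-201/22, M2=207/22, M3=0
seg 0: a=4, c=M0/2=0, d=(M1−M0)/(6·1)=-67/44, b=Δ0−h0·(2M0+M1)/6=111/44
seg 1: a=5, c=M1/2=-201/44, d=(M2−M1)/(6·2)=17/11, b=Δ1−h1·(2M1+M2)/6=-45/22
seg 2: a=-5, c=M2/2=207/44, d=(M3−M2)/(6·2)=-69/88, b=Δ2−h2·(2M2+M3)/6=-39/22
t_q=9/2 → seg 2, τ=3/2; S=-5+-39/22·τ+207/44·τ²+-69/88·τ³=197/704

  seg 0: a=4 b=111/44 c=0 d=-67/44
  seg 1: a=5 b=-45/22 c=-201/44 d=17/11
  seg 2: a=-5 b=-39/22 c=207/44 d=-69/88
S(9/2) = 197/704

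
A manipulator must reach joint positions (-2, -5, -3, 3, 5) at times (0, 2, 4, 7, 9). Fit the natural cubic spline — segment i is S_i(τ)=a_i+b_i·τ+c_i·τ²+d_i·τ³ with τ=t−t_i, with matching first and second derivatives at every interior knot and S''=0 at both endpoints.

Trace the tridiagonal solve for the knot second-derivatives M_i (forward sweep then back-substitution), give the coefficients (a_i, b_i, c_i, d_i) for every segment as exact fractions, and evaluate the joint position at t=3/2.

Δ: Δ0=-3/2, Δ1=1, Δ2=2, Δ3=1
row 1: diag=8, rhs=15; c'=1/4, d'=15/8
row 2: denom=10−2·1/4=19/2; d'=(6−2·15/8)/(19/2)=9/38
row 3: denom=10−3·6/19=172/19; d'=(-6−3·9/38)/(172/19)=-255/344
back: M3=-255/344
back: M2=9/38−6/19·-255/344=81/172
back: M1=15/8−1/4·81/172=1209/688
M: M0=0, M1=1209/688, M2=81/172, M3=-255/344, M4=0
seg 0: a=-2, c=M0/2=0, d=(M1−M0)/(6·2)=403/2752, b=Δ0−h0·(2M0+M1)/6=-1435/688
seg 1: a=-5, c=M1/2=1209/1376, d=(M2−M1)/(6·2)=-295/2752, b=Δ1−h1·(2M1+M2)/6=-113/344
seg 2: a=-3, c=M2/2=81/344, d=(M3−M2)/(6·3)=-139/2064, b=Δ2−h2·(2M2+M3)/6=1307/688
seg 3: a=3, c=M3/2=-255/688, d=(M4−M3)/(6·2)=85/1376, b=Δ3−h3·(2M3+M4)/6=257/172
t_q=3/2 → seg 0, τ=3/2; S=-2+-1435/688·τ+0·τ²+403/2752·τ³=-102031/22016

  seg 0: a=-2 b=-1435/688 c=0 d=403/2752
  seg 1: a=-5 b=-113/344 c=1209/1376 d=-295/2752
  seg 2: a=-3 b=1307/688 c=81/344 d=-139/2064
  seg 3: a=3 b=257/172 c=-255/688 d=85/1376
S(3/2) = -102031/22016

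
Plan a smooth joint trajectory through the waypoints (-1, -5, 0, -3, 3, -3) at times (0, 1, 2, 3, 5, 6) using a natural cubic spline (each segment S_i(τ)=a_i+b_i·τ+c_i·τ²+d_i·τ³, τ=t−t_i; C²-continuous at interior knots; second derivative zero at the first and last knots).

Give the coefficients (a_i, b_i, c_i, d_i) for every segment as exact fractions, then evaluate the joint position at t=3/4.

  seg 0: a=-1 b=-404/57 c=0 d=176/57
  seg 1: a=-5 b=124/57 c=176/19 d=-367/57
  seg 2: a=0 b=79/57 c=-191/19 d=17/3
  seg 3: a=-3 b=-98/57 c=132/19 d=-523/228
  seg 4: a=3 b=-83/57 c=-259/38 d=259/114
S(3/4) = -381/76

Δ: Δ0=-4, Δ1=5, Δ2=-3, Δ3=3, Δ4=-6
row 1: diag=4, rhs=54; c'=1/4, d'=27/2
row 2: denom=4−1·1/4=15/4; d'=(-48−1·27/2)/(15/4)=-82/5
row 3: denom=6−1·4/15=86/15; d'=(36−1·-82/5)/(86/15)=393/43
row 4: denom=6−2·15/43=228/43; d'=(-54−2·393/43)/(228/43)=-259/19
back: M4=-259/19
back: M3=393/43−15/43·-259/19=264/19
back: M2=-82/5−4/15·264/19=-382/19
back: M1=27/2−1/4·-382/19=352/19
M: M0=0, M1=352/19, M2=-382/19, M3=264/19, M4=-259/19, M5=0
seg 0: a=-1, c=M0/2=0, d=(M1−M0)/(6·1)=176/57, b=Δ0−h0·(2M0+M1)/6=-404/57
seg 1: a=-5, c=M1/2=176/19, d=(M2−M1)/(6·1)=-367/57, b=Δ1−h1·(2M1+M2)/6=124/57
seg 2: a=0, c=M2/2=-191/19, d=(M3−M2)/(6·1)=17/3, b=Δ2−h2·(2M2+M3)/6=79/57
seg 3: a=-3, c=M3/2=132/19, d=(M4−M3)/(6·2)=-523/228, b=Δ3−h3·(2M3+M4)/6=-98/57
seg 4: a=3, c=M4/2=-259/38, d=(M5−M4)/(6·1)=259/114, b=Δ4−h4·(2M4+M5)/6=-83/57
t_q=3/4 → seg 0, τ=3/4; S=-1+-404/57·τ+0·τ²+176/57·τ³=-381/76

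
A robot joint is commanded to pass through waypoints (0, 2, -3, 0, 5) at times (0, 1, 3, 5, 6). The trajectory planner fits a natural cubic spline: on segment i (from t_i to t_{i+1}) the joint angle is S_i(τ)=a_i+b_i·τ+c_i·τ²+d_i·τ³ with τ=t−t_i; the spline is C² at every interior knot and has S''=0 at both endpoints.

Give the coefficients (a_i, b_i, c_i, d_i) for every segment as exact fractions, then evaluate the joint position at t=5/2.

Δ: Δ0=2, Δ1=-5/2, Δ2=3/2, Δ3=5
row 1: diag=6, rhs=-27; c'=1/3, d'=-9/2
row 2: denom=8−2·1/3=22/3; d'=(24−2·-9/2)/(22/3)=9/2
row 3: denom=6−2·3/11=60/11; d'=(21−2·9/2)/(60/11)=11/5
back: M3=11/5
back: M2=9/2−3/11·11/5=39/10
back: M1=-9/2−1/3·39/10=-29/5
M: M0=0, M1=-29/5, M2=39/10, M3=11/5, M4=0
seg 0: a=0, c=M0/2=0, d=(M1−M0)/(6·1)=-29/30, b=Δ0−h0·(2M0+M1)/6=89/30
seg 1: a=2, c=M1/2=-29/10, d=(M2−M1)/(6·2)=97/120, b=Δ1−h1·(2M1+M2)/6=1/15
seg 2: a=-3, c=M2/2=39/20, d=(M3−M2)/(6·2)=-17/120, b=Δ2−h2·(2M2+M3)/6=-11/6
seg 3: a=0, c=M3/2=11/10, d=(M4−M3)/(6·1)=-11/30, b=Δ3−h3·(2M3+M4)/6=64/15
t_q=5/2 → seg 1, τ=3/2; S=2+1/15·τ+-29/10·τ²+97/120·τ³=-543/320

  seg 0: a=0 b=89/30 c=0 d=-29/30
  seg 1: a=2 b=1/15 c=-29/10 d=97/120
  seg 2: a=-3 b=-11/6 c=39/20 d=-17/120
  seg 3: a=0 b=64/15 c=11/10 d=-11/30
S(5/2) = -543/320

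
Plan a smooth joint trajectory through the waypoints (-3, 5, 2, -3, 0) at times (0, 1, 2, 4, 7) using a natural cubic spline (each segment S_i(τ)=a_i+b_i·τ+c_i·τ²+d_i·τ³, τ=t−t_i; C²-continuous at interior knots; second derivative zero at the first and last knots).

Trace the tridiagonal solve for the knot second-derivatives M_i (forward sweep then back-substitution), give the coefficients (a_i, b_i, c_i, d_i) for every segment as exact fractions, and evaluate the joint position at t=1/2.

  seg 0: a=-3 b=1163/107 c=0 d=-307/107
  seg 1: a=5 b=242/107 c=-921/107 d=358/107
  seg 2: a=2 b=-526/107 c=153/107 d=-95/856
  seg 3: a=-3 b=-113/214 c=327/428 d=-109/1284
S(1/2) = 1777/856

Δ: Δ0=8, Δ1=-3, Δ2=-5/2, Δ3=1
row 1: diag=4, rhs=-66; c'=1/4, d'=-33/2
row 2: denom=6−1·1/4=23/4; d'=(3−1·-33/2)/(23/4)=78/23
row 3: denom=10−2·8/23=214/23; d'=(21−2·78/23)/(214/23)=327/214
back: M3=327/214
back: M2=78/23−8/23·327/214=306/107
back: M1=-33/2−1/4·306/107=-1842/107
M: M0=0, M1=-1842/107, M2=306/107, M3=327/214, M4=0
seg 0: a=-3, c=M0/2=0, d=(M1−M0)/(6·1)=-307/107, b=Δ0−h0·(2M0+M1)/6=1163/107
seg 1: a=5, c=M1/2=-921/107, d=(M2−M1)/(6·1)=358/107, b=Δ1−h1·(2M1+M2)/6=242/107
seg 2: a=2, c=M2/2=153/107, d=(M3−M2)/(6·2)=-95/856, b=Δ2−h2·(2M2+M3)/6=-526/107
seg 3: a=-3, c=M3/2=327/428, d=(M4−M3)/(6·3)=-109/1284, b=Δ3−h3·(2M3+M4)/6=-113/214
t_q=1/2 → seg 0, τ=1/2; S=-3+1163/107·τ+0·τ²+-307/107·τ³=1777/856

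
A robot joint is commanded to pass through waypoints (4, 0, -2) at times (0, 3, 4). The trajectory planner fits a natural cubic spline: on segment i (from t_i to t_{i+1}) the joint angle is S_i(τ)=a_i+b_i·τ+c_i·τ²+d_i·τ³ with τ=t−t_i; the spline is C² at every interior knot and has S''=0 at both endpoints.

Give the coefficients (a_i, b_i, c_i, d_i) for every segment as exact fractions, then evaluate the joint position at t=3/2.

  seg 0: a=4 b=-13/12 c=0 d=-1/36
  seg 1: a=0 b=-11/6 c=-1/4 d=1/12
S(3/2) = 73/32

Δ: Δ0=-4/3, Δ1=-2
row 1: diag=8, rhs=-4; c'=1/8, d'=-1/2
back: M1=-1/2
M: M0=0, M1=-1/2, M2=0
seg 0: a=4, c=M0/2=0, d=(M1−M0)/(6·3)=-1/36, b=Δ0−h0·(2M0+M1)/6=-13/12
seg 1: a=0, c=M1/2=-1/4, d=(M2−M1)/(6·1)=1/12, b=Δ1−h1·(2M1+M2)/6=-11/6
t_q=3/2 → seg 0, τ=3/2; S=4+-13/12·τ+0·τ²+-1/36·τ³=73/32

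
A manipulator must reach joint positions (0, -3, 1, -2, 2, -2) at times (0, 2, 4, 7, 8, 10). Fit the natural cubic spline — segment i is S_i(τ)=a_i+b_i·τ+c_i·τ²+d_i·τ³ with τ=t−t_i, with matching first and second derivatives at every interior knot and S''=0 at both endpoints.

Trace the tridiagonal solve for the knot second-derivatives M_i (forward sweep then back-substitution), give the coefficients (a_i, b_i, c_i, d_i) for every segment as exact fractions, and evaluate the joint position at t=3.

Δ: Δ0=-3/2, Δ1=2, Δ2=-1, Δ3=4, Δ4=-2
row 1: diag=8, rhs=21; c'=1/4, d'=21/8
row 2: denom=10−2·1/4=19/2; d'=(-18−2·21/8)/(19/2)=-93/38
row 3: denom=8−3·6/19=134/19; d'=(30−3·-93/38)/(134/19)=1419/268
row 4: denom=6−1·19/134=785/134; d'=(-36−1·1419/268)/(785/134)=-11067/1570
back: M4=-11067/1570
back: M3=1419/268−19/134·-11067/1570=4941/785
back: M2=-93/38−6/19·4941/785=-6963/1570
back: M1=21/8−1/4·-6963/1570=2931/785
M: M0=0, M1=2931/785, M2=-6963/1570, M3=4941/785, M4=-11067/1570, M5=0
seg 0: a=0, c=M0/2=0, d=(M1−M0)/(6·2)=977/3140, b=Δ0−h0·(2M0+M1)/6=-4309/1570
seg 1: a=-3, c=M1/2=2931/1570, d=(M2−M1)/(6·2)=-855/1256, b=Δ1−h1·(2M1+M2)/6=1553/1570
seg 2: a=1, c=M2/2=-6963/3140, d=(M3−M2)/(6·3)=1123/1884, b=Δ2−h2·(2M2+M3)/6=226/785
seg 3: a=-2, c=M3/2=4941/1570, d=(M4−M3)/(6·1)=-6983/3140, b=Δ3−h3·(2M3+M4)/6=9661/3140
seg 4: a=2, c=M4/2=-11067/3140, d=(M5−M4)/(6·2)=3689/6280, b=Δ4−h4·(2M4+M5)/6=2119/785
t_q=3 → seg 1, τ=1; S=-3+1553/1570·τ+2931/1570·τ²+-855/1256·τ³=-5179/6280

  seg 0: a=0 b=-4309/1570 c=0 d=977/3140
  seg 1: a=-3 b=1553/1570 c=2931/1570 d=-855/1256
  seg 2: a=1 b=226/785 c=-6963/3140 d=1123/1884
  seg 3: a=-2 b=9661/3140 c=4941/1570 d=-6983/3140
  seg 4: a=2 b=2119/785 c=-11067/3140 d=3689/6280
S(3) = -5179/6280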